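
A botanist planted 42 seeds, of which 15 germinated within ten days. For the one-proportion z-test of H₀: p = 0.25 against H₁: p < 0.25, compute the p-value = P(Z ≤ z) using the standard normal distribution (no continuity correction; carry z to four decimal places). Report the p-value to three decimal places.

p-value = 0.946

With x = 15 successes in n = 42, p̂ = 0.35714.
SE₀ = √(0.25·0.75/42) = 0.066815.
z = (p̂ − p₀)/SE = (15/42 − 0.25)/0.066815 ≈ 1.6036.
p-value = P(Z ≤ z) with z = 1.6036 → 0.946.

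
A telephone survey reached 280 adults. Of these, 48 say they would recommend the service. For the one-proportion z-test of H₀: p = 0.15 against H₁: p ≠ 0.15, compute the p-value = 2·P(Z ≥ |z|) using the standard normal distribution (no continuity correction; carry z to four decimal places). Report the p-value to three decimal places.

With x = 48 successes in n = 280, p̂ = 0.17143.
Under H₀, SE = √(p₀(1−p₀)/n) = √(0.15·0.85/280) = √0.000455357 = 0.021339.
z = (p̂ − p₀)/SE = (48/280 − 0.15)/0.021339 ≈ 1.0042.
p-value = 2·P(Z ≥ |z|) with z = 1.0042 → 0.315.

p-value = 0.315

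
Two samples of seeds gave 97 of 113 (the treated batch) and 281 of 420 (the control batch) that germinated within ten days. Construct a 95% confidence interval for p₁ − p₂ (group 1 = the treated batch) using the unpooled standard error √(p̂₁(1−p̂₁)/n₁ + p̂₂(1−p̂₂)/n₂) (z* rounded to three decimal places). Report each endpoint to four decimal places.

(0.1109, 0.2678)

p̂₁ = 97/113 = 0.85841, p̂₂ = 281/420 = 0.66905; p̂₁ − p̂₂ = 0.18936.
Unpooled SE = √(p̂₁(1−p̂₁)/n₁ + p̂₂(1−p̂₂)/n₂) = √(0.001075614 + 0.000527197) = 0.040035.
The 95% critical value is z* = 1.960. Margin of error = 0.07847.
CI: 0.18936 ± 0.07847 = (0.1109, 0.2678).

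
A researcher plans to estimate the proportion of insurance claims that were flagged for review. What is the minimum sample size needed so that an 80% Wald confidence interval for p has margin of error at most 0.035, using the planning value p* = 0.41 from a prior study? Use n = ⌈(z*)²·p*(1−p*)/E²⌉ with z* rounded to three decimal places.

n = 325

z* = 1.282 at the 80% level.
p*(1−p*) = 0.41·0.59 = 0.2419.
Required n before rounding: 1.643524 × 0.2419 / 0.035² = 324.546.
Rounding up, n = 325.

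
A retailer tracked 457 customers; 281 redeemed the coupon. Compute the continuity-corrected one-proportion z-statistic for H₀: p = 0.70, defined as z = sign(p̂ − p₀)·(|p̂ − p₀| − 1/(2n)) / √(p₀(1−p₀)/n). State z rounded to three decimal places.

With x = 281 successes in n = 457, p̂ = 0.61488. p̂ − p₀ = -0.085120.
Continuity correction 1/(2n) = 1/914 = 0.001094.
Corrected numerator: |-0.085120| − 0.001094 = 0.084026.
Under H₀, SE = √(p₀(1−p₀)/n) = √(0.70·0.30/457) = √0.000459519 = 0.021436.
z = (−)0.084026/0.021436 = -3.920.

z = -3.920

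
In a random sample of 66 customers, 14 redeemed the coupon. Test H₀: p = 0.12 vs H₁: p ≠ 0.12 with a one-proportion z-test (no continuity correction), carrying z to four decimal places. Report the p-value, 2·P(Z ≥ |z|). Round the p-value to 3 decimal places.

Sample proportion p̂ = 14/66 = 0.21212.
Under H₀, SE = √(p₀(1−p₀)/n) = √(0.12·0.88/66) = √0.001600000 = 0.040000.
Test statistic (full precision, shown to 4 dp): z = (14/66 − 0.12)/SE₀ ≈ 2.3030.
From the standard normal, 2·P(Z ≥ |z|) = 0.021.

p-value = 0.021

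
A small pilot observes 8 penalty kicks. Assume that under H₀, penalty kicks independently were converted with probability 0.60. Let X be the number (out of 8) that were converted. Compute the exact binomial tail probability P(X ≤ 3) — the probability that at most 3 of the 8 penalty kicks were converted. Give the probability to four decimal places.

X ~ Binomial(n=8, p=0.60).
P(X ≤ 3) = C(8,0)·0.60^0·0.40^8 + C(8,1)·0.60^1·0.40^7 + C(8,2)·0.60^2·0.40^6 + C(8,3)·0.60^3·0.40^5.
= 0.000655 + 0.007864 + 0.041288 + 0.123863 = 0.1737.

P = 0.1737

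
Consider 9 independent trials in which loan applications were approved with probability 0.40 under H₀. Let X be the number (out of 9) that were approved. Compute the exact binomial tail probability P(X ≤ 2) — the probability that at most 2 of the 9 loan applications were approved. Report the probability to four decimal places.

P = 0.2318

X is binomial with n = 9 and p = 0.40.
P(X ≤ 2) = C(9,0)·0.40^0·0.60^9 + C(9,1)·0.40^1·0.60^8 + C(9,2)·0.40^2·0.60^7.
= 0.010078 + 0.060466 + 0.161243 = 0.2318.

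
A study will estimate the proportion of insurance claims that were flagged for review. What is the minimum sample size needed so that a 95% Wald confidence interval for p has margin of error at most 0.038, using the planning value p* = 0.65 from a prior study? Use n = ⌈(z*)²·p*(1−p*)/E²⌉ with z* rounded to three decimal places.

For 95% confidence, z* = 1.960.
p*(1−p*) = 0.2275.
Required n before rounding: 3.841600 × 0.2275 / 0.038² = 605.238.
Rounding up, n = 606.

n = 606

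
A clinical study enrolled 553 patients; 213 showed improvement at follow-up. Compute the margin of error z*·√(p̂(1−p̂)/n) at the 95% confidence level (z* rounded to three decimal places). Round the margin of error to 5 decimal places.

Sample proportion p̂ = 213/553 = 0.38517.
Standard error of p̂: √(0.236814/553) = √0.000428236 = 0.020694.
z* = 1.960 at the 95% level.
So ME = 0.04056.

ME = 0.04056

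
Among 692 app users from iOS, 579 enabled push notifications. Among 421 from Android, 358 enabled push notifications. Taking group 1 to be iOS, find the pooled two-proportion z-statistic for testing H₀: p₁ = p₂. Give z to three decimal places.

Sample proportions: p̂₁ = 579/692 = 0.83671 and p̂₂ = 358/421 = 0.85036.
Pooled p̂ = (579+358)/(692+421) = 937/1113 = 0.84187.
Pooled SE = √[0.1331257·0.00382038] ≈ 0.022552.
z = -0.01365/0.022552 = -0.605.

z = -0.605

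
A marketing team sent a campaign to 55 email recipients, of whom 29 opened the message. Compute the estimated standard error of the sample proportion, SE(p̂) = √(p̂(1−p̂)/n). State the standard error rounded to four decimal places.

The sample proportion is 29/55 = 0.52727.
p̂(1−p̂) = 0.52727·0.47273 = 0.249256.
Dividing by n and taking the root: √0.004531927 = 0.0673.

SE = 0.0673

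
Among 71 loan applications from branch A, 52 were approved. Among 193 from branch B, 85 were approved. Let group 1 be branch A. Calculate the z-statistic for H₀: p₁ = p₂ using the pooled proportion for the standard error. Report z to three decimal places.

z = 4.210

p̂₁ = 52/71 = 0.73239, p̂₂ = 85/193 = 0.44041.
Pooling: p̂ = 137/264 = 0.51894.
SE = √[p̂(1−p̂)(1/n₁+1/n₂)] = √[0.51894·0.48106·(1/71+1/193)] ≈ 0.069351.
z = 0.29198/0.069351 = 4.210.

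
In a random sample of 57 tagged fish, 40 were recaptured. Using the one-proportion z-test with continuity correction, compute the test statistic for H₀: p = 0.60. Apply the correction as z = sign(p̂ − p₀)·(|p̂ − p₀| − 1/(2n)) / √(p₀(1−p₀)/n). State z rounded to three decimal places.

z = 1.433

The sample proportion is 40/57 = 0.70175. p̂ − p₀ = 0.101754.
1/(2n) = 0.008772.
Corrected numerator: |0.101754| − 0.008772 = 0.092982.
Null standard error: √(0.60·0.40/57) = √0.004210526 = 0.064889.
z = (+)0.092982/0.064889 = 1.433.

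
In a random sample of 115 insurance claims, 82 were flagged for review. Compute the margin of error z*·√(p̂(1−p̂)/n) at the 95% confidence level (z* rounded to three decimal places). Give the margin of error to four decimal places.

With x = 82 successes in n = 115, p̂ = 0.71304.
SE(p̂) = √(0.71304·0.28696/115) = 0.042181.
The 95% critical value is z* = 1.960.
ME = 1.960·0.042181 = 0.0827.

ME = 0.0827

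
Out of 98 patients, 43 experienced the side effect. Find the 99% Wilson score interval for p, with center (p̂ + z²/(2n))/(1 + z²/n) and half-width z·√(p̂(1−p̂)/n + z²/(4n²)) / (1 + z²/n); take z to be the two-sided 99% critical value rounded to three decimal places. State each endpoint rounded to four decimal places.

(0.3176, 0.5677)

Here p̂ = 43/98 = 0.43878 and z = 2.576 (z² = 6.635776).
Denominator 1 + z²/n = 1 + 6.635776/98 = 1.067712.
Adjusted center: (0.43878 + z²/(2n))/1.067712 = 0.44266.
Radicand: p̂(1−p̂)/n + z²/(4n²) = 0.002512771 + 0.000172735 = 0.002685506.
Half-width = z·√(radicand)/denom = 2.576·0.051822/1.067712 = 0.12503.
So the interval runs from 0.3176 to 0.5677.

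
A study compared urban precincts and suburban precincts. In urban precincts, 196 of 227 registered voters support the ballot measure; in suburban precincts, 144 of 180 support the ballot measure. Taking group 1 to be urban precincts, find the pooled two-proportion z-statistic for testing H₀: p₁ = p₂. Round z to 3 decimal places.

z = 1.714

p̂₁ = 196/227 = 0.86344, p̂₂ = 144/180 = 0.80000.
Pooling: p̂ = 340/407 = 0.83538.
SE = √[p̂(1−p̂)(1/n₁+1/n₂)] = √[0.83538·0.16462·(1/227+1/180)] ≈ 0.037011.
z = (p̂₁ − p̂₂)/SE = (0.86344 − 0.80000)/0.037011 = 0.06344/0.037011 = 1.714.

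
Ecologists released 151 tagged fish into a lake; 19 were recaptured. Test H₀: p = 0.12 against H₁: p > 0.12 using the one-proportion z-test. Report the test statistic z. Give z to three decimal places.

Sample proportion p̂ = 19/151 = 0.12583.
Null standard error: √(0.12·0.88/151) = √0.000699338 = 0.026445.
z = (0.12583 − 0.12)/0.026445 = 0.00583/0.026445 = 0.220.

z = 0.220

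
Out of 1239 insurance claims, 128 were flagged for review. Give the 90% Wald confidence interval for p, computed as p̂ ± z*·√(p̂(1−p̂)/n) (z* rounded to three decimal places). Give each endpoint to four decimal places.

p̂ = 128/1239 = 0.10331.
Standard error of p̂: √(0.092636/1239) = √0.000074767 = 0.008647.
For 90% confidence, z* = 1.645.
Margin of error: 1.645 × 0.008647 = 0.01422.
Interval: 0.10331 ± 0.01422 → (0.0891, 0.1175).

(0.0891, 0.1175)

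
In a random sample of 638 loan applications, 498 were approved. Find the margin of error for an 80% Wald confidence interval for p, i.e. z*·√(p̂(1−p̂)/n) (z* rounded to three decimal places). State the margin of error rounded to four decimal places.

The sample proportion is 498/638 = 0.78056.
Standard error of p̂: √(0.171284/638) = √0.000268470 = 0.016385.
The 80% critical value is z* = 1.282.
ME = 1.282·0.016385 = 0.0210.

ME = 0.0210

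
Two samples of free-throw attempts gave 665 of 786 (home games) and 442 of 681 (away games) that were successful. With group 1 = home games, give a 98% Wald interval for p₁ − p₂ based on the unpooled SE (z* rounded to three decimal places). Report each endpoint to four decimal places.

(0.1450, 0.2490)

p̂₁ = 665/786 = 0.84606, p̂₂ = 442/681 = 0.64905; p̂₁ − p̂₂ = 0.19701.
SE = √(0.000165706 + 0.000334487) = √0.000500193 = 0.022365.
z* = 2.326 at the 98% level. Margin = 2.326·0.022365 = 0.05202.
Interval: 0.19701 ± 0.05202 → (0.1450, 0.2490).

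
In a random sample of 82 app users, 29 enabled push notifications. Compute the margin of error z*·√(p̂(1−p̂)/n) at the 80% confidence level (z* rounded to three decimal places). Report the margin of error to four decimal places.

p̂ = 29/82 = 0.35366.
Standard error of p̂: √(0.228584/82) = √0.002787612 = 0.052798.
For 80% confidence, z* = 1.282.
ME = 1.282·0.052798 = 0.0677.

ME = 0.0677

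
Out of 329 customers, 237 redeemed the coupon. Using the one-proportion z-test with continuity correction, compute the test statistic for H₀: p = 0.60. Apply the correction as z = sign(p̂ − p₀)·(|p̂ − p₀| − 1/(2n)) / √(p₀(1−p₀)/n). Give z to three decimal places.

z = 4.400

Sample proportion p̂ = 237/329 = 0.72036. p̂ − p₀ = 0.120365.
Continuity correction 1/(2n) = 1/658 = 0.001520.
Corrected numerator: |0.120365| − 0.001520 = 0.118845.
Null standard error: √(0.60·0.40/329) = √0.000729483 = 0.027009.
z = (+)0.118845/0.027009 = 4.400.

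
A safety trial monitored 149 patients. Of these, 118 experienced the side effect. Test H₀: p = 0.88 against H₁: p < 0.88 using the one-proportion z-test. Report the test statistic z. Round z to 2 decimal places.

p̂ = 118/149 = 0.79195.
Under H₀, SE = √(p₀(1−p₀)/n) = √(0.88·0.12/149) = √0.000708725 = 0.026622.
z = (p̂ − p₀)/SE = (0.79195 − 0.88)/0.026622 = -3.31.

z = -3.31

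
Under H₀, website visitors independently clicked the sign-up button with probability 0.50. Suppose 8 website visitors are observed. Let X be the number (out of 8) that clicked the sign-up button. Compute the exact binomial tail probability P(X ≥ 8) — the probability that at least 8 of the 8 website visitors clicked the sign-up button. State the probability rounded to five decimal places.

P = 0.00391

X ~ Binomial(n=8, p=0.50).
P(X ≥ 8) = C(8,8)·0.50^8·0.50^0.
= 0.003906 = 0.00391.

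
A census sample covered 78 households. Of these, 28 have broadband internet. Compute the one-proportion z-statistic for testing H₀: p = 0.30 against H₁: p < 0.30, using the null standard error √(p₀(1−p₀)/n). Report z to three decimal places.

With x = 28 successes in n = 78, p̂ = 0.35897.
Null standard error: √(0.30·0.70/78) = √0.002692308 = 0.051887.
z = (0.35897 − 0.30)/0.051887 = 0.05897/0.051887 = 1.137.

z = 1.137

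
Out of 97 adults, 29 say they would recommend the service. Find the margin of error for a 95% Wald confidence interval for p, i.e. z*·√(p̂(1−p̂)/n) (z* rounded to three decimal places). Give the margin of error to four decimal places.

Sample proportion p̂ = 29/97 = 0.29897.
SE = √(p̂(1−p̂)/n) = √(0.209587/97) = 0.046483.
The 95% critical value is z* = 1.960.
So ME = 0.0911.

ME = 0.0911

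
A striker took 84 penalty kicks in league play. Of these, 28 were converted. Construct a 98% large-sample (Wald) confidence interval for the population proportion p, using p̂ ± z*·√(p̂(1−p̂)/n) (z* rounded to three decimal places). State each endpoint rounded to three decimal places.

With x = 28 successes in n = 84, p̂ = 0.33333.
Standard error of p̂: √(0.222222/84) = √0.002645503 = 0.051434.
For 98% confidence, z* = 2.326.
Margin = 2.326·0.051434 = 0.11964.
So the interval runs from 0.214 to 0.453.

(0.214, 0.453)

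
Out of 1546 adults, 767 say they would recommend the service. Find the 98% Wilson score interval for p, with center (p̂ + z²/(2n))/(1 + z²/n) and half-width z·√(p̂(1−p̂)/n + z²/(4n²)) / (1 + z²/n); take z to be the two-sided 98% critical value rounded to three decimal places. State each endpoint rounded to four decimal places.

(0.4666, 0.5257)

p̂ = 767/1546 = 0.49612; z = 2.326, so z² = 5.410276.
Denominator 1 + z²/n = 1 + 5.410276/1546 = 1.003500.
Center = (0.49612 + 0.001750)/1.003500 = 0.49613.
Radicand: p̂(1−p̂)/n + z²/(4n²) = 0.000161698 + 0.000000566 = 0.000162264.
Half-width = 2.326·√0.000162264/1.003500 = 0.02953.
Interval: 0.49613 ± 0.02953 → (0.4666, 0.5257).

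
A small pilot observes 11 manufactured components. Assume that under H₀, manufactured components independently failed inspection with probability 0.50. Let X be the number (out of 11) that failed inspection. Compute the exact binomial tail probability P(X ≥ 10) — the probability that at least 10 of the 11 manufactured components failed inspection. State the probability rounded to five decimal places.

X is binomial with n = 11 and p = 0.50.
P(X ≥ 10) = C(11,10)·0.50^10·0.50^1 + C(11,11)·0.50^11·0.50^0.
= 0.005371 + 0.000488 = 0.00586.

P = 0.00586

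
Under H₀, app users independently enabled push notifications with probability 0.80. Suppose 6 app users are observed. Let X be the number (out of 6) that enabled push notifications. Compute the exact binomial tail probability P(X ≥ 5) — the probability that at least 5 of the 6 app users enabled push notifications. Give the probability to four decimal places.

P = 0.6554

X is binomial with n = 6 and p = 0.80.
P(X ≥ 5) = C(6,5)·0.80^5·0.20^1 + C(6,6)·0.80^6·0.20^0.
= 0.393216 + 0.262144 = 0.6554.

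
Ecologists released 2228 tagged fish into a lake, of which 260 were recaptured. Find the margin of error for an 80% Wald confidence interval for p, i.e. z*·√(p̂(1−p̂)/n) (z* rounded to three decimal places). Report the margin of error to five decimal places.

ME = 0.00872

The sample proportion is 260/2228 = 0.11670.
Standard error of p̂: √(0.103078/2228) = √0.000046265 = 0.006802.
For 80% confidence, z* = 1.282.
Margin of error = z*·SE = 1.282 × 0.006802 = 0.00872.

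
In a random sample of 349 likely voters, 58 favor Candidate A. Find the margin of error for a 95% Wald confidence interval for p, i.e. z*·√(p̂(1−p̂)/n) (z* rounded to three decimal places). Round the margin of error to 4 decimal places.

ME = 0.0391

The sample proportion is 58/349 = 0.16619.
SE(p̂) = √(0.16619·0.83381/349) = 0.019926.
z* = 1.960 at the 95% level.
ME = 1.960·0.019926 = 0.0391.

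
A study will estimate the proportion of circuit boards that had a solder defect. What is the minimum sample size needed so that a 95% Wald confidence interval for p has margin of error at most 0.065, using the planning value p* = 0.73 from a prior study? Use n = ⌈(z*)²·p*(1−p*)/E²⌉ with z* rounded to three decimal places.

z* = 1.960 at the 95% level.
p*(1−p*) = 0.1971.
Required n before rounding: 3.841600 × 0.1971 / 0.065² = 179.214.
Rounding up, n = 180.

n = 180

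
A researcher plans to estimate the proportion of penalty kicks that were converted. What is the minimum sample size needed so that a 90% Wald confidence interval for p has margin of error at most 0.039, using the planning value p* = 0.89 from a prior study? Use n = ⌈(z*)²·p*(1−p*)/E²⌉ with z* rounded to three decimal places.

n = 175

For 90% confidence, z* = 1.645.
p*(1−p*) = 0.0979.
Required n before rounding: 2.706025 × 0.0979 / 0.039² = 174.175.
⌈174.175⌉ = 175.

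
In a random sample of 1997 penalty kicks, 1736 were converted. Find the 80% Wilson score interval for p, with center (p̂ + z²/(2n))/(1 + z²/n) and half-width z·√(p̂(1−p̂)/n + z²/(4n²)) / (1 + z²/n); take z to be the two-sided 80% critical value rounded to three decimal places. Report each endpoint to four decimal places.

(0.8593, 0.8787)

Here p̂ = 1736/1997 = 0.86930 and z = 1.282 (z² = 1.643524).
1 + z²/n = 1.000823.
Center = (0.86930 + 0.000411)/1.000823 = 0.86900.
Radicand: p̂(1−p̂)/n + z²/(4n²) = 0.000056893 + 0.000000103 = 0.000056996.
Half-width = z·√(radicand)/denom = 1.282·0.007550/1.000823 = 0.00967.
So the interval runs from 0.8593 to 0.8787.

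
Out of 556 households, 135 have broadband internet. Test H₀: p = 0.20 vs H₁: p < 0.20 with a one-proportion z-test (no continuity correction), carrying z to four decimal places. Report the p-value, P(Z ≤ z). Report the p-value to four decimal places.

With x = 135 successes in n = 556, p̂ = 0.24281.
SE₀ = √(0.20·0.80/556) = 0.016964.
z = (p̂ − p₀)/SE = (135/556 − 0.20)/0.016964 ≈ 2.5234.
From the standard normal, P(Z ≤ z) = 0.9942.

p-value = 0.9942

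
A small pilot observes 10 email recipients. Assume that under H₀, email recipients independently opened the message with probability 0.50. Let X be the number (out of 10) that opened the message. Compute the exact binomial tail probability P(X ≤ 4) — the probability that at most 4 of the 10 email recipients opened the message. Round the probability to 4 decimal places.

P = 0.3770

X is binomial with n = 10 and p = 0.50.
P(X ≤ 4) = Σ_{j=0}^{4} C(10,j)·0.50^j·0.50^{10−j}.
= 0.000977 + 0.009766 + 0.043945 + 0.117188 + 0.205078 = 0.3770.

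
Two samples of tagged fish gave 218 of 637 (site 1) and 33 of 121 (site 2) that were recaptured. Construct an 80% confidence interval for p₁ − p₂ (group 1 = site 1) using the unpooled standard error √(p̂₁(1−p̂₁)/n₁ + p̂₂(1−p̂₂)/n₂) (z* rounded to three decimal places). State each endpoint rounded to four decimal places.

p̂₁ = 0.34223, p̂₂ = 0.27273, so the observed difference is 0.06950.
SE = √(0.000353388 + 0.001639232) = √0.001992620 = 0.044639.
For 80% confidence, z* = 1.282. Margin = 1.282·0.044639 = 0.05723.
Interval: 0.06950 ± 0.05723 → (0.0123, 0.1267).

(0.0123, 0.1267)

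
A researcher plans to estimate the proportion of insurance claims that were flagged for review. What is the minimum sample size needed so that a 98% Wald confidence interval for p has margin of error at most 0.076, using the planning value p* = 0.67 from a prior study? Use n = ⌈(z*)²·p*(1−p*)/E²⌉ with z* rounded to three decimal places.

n = 208

For 98% confidence, z* = 2.326.
p*(1−p*) = 0.2211.
(z*)²·p*(1−p*)/E² = 5.410276·0.2211/0.005776 = 207.100.
Rounding up, n = 208.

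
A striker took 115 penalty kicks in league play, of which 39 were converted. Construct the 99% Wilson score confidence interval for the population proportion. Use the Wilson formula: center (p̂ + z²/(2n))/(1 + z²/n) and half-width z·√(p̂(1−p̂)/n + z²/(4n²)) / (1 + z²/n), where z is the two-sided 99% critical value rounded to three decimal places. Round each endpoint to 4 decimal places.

p̂ = 39/115 = 0.33913; z = 2.576, so z² = 6.635776.
1 + z²/n = 1.057702.
Adjusted center: (0.33913 + z²/(2n))/1.057702 = 0.34791.
Radicand: p̂(1−p̂)/n + z²/(4n²) = 0.001948878 + 0.000125440 = 0.002074318.
Half-width = z·√(radicand)/denom = 2.576·0.045545/1.057702 = 0.11092.
CI: 0.34791 ± 0.11092 = (0.2370, 0.4588).

(0.2370, 0.4588)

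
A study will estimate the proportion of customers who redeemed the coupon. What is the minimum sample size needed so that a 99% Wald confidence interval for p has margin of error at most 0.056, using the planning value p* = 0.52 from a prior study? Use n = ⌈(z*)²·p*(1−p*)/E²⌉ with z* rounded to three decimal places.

n = 529

For 99% confidence, z* = 2.576.
p*(1−p*) = 0.2496.
(z*)²·p*(1−p*)/E² = 6.635776·0.2496/0.003136 = 528.154.
Rounding up, n = 529.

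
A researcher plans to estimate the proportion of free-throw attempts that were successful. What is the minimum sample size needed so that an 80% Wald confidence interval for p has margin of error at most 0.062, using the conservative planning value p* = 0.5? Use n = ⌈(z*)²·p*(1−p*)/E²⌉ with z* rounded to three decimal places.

n = 107

The 80% critical value is z* = 1.282.
p*(1−p*) = 0.50·0.50 = 0.2500.
Required n before rounding: 1.643524 × 0.2500 / 0.062² = 106.889.
Rounding up, n = 107.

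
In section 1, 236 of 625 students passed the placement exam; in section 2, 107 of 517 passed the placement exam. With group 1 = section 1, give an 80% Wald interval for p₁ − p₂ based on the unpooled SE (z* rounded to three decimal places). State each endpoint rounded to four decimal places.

(0.1369, 0.2044)

p̂₁ = 236/625 = 0.37760, p̂₂ = 107/517 = 0.20696; p̂₁ − p̂₂ = 0.17064.
SE = √(0.000376029 + 0.000317465) = √0.000693494 = 0.026334.
The 80% critical value is z* = 1.282. Margin = 1.282·0.026334 = 0.03376.
CI: 0.17064 ± 0.03376 = (0.1369, 0.2044).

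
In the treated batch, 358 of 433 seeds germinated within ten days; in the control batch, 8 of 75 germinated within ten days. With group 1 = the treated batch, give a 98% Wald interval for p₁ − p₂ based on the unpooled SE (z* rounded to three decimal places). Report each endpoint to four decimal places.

p̂₁ = 358/433 = 0.82679, p̂₂ = 8/75 = 0.10667; p̂₁ − p̂₂ = 0.72012.
SE = √(0.000330735 + 0.001270519) = √0.001601254 = 0.040016.
For 98% confidence, z* = 2.326. Margin of error = 0.09308.
So the interval runs from 0.6270 to 0.8132.

(0.6270, 0.8132)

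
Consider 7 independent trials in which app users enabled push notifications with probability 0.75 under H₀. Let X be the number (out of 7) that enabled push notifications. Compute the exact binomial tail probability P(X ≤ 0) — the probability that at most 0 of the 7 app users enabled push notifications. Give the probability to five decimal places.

P = 0.00006

X ~ Binomial(n=7, p=0.75).
P(X ≤ 0) = C(7,0)·0.75^0·0.25^7.
= 0.000061 = 0.00006.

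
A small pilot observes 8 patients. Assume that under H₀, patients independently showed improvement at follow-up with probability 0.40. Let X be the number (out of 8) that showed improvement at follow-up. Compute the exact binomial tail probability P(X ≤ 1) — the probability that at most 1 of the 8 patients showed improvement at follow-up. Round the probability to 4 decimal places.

X is binomial with n = 8 and p = 0.40.
P(X ≤ 1) = C(8,0)·0.40^0·0.60^8 + C(8,1)·0.40^1·0.60^7.
= 0.016796 + 0.089580 = 0.1064.

P = 0.1064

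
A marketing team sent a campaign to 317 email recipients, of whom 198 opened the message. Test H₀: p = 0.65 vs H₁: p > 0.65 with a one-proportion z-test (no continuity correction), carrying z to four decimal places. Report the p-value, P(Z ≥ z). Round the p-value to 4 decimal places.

Sample proportion p̂ = 198/317 = 0.62461.
Under H₀, SE = √(p₀(1−p₀)/n) = √(0.65·0.35/317) = √0.000717666 = 0.026789.
Test statistic (full precision, shown to 4 dp): z = (198/317 − 0.65)/SE₀ ≈ -0.9479.
p-value = P(Z ≥ z) with z = -0.9479 → 0.8284.

p-value = 0.8284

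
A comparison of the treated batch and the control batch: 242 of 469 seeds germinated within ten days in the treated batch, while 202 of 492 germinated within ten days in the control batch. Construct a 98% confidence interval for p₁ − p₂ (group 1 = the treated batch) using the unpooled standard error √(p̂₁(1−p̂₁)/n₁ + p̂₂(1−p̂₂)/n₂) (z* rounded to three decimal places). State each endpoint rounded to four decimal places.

p̂₁ = 242/469 = 0.51599, p̂₂ = 202/492 = 0.41057; p̂₁ − p̂₂ = 0.10542.
Unpooled SE = √(p̂₁(1−p̂₁)/n₁ + p̂₂(1−p̂₂)/n₂) = √(0.000532504 + 0.000491874) = 0.032006.
For 98% confidence, z* = 2.326. Margin = 2.326·0.032006 = 0.07445.
CI: 0.10542 ± 0.07445 = (0.0310, 0.1799).

(0.0310, 0.1799)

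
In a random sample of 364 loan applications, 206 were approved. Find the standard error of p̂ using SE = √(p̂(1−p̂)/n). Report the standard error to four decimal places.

SE = 0.0260

Sample proportion p̂ = 206/364 = 0.56593.
p̂(1−p̂) = 0.245653.
SE = √(0.245653/364) = 0.0260.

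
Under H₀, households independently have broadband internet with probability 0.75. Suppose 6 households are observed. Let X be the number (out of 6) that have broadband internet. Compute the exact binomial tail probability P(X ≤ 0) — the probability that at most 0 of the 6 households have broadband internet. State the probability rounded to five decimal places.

P = 0.00024

X is binomial with n = 6 and p = 0.75.
P(X ≤ 0) = C(6,0)·0.75^0·0.25^6.
= 0.000244 = 0.00024.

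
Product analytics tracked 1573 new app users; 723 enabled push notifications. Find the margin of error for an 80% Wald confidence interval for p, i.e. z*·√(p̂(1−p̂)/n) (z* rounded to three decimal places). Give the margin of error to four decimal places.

ME = 0.0161

Sample proportion p̂ = 723/1573 = 0.45963.
SE(p̂) = √(0.45963·0.54037/1573) = 0.012566.
z* = 1.282 at the 80% level.
So ME = 0.0161.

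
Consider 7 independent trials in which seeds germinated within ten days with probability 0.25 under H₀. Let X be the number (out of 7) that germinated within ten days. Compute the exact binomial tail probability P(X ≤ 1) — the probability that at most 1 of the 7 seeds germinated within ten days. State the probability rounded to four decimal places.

X is binomial with n = 7 and p = 0.25.
P(X ≤ 1) = C(7,0)·0.25^0·0.75^7 + C(7,1)·0.25^1·0.75^6.
= 0.133484 + 0.311462 = 0.4449.

P = 0.4449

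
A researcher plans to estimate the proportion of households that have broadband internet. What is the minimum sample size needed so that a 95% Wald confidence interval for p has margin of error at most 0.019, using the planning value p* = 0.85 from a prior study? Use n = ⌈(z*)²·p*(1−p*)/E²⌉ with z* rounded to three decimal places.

n = 1357

The 95% critical value is z* = 1.960.
p*(1−p*) = 0.85·0.15 = 0.1275.
(z*)²·p*(1−p*)/E² = 3.841600·0.1275/0.000361 = 1356.798.
⌈1356.798⌉ = 1357.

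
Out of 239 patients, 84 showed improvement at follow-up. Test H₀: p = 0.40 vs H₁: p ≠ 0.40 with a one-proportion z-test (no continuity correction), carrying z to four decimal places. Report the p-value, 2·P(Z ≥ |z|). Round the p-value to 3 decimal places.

With x = 84 successes in n = 239, p̂ = 0.35146.
Null standard error: √(0.40·0.60/239) = √0.001004184 = 0.031689.
z = (p̂ − p₀)/SE = (84/239 − 0.40)/0.031689 ≈ -1.5316.
p-value = 2·P(Z ≥ |z|) with z = -1.5316 → 0.126.

p-value = 0.126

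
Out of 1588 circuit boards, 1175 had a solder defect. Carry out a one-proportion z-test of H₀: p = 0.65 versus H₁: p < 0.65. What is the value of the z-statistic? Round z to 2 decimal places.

z = 7.51

Sample proportion p̂ = 1175/1588 = 0.73992.
Null standard error: √(0.65·0.35/1588) = √0.000143262 = 0.011969.
Test statistic: z = 0.08992/0.011969 = 7.51.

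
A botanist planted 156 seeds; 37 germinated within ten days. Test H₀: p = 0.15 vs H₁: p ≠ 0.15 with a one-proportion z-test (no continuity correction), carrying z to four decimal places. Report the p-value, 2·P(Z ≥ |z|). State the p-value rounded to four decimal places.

p-value = 0.0023

Sample proportion p̂ = 37/156 = 0.23718.
Null standard error: √(0.15·0.85/156) = √0.000817308 = 0.028589.
z = (p̂ − p₀)/SE = (37/156 − 0.15)/0.028589 ≈ 3.0494.
From the standard normal, 2·P(Z ≥ |z|) = 0.0023.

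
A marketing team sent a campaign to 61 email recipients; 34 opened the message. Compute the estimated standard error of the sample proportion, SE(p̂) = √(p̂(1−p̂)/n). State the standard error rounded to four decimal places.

SE = 0.0636

With x = 34 successes in n = 61, p̂ = 0.55738.
p̂(1−p̂) = 0.246708.
SE = √(0.246708/61) = 0.0636.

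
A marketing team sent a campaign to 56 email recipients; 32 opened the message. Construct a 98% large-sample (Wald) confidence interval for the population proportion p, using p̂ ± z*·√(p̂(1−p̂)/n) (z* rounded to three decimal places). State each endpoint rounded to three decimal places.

(0.418, 0.725)

The sample proportion is 32/56 = 0.57143.
SE = √(p̂(1−p̂)/n) = √(0.244898/56) = 0.066130.
z* = 2.326 at the 98% level.
Margin = 2.326·0.066130 = 0.15382.
CI: 0.57143 ± 0.15382 = (0.418, 0.725).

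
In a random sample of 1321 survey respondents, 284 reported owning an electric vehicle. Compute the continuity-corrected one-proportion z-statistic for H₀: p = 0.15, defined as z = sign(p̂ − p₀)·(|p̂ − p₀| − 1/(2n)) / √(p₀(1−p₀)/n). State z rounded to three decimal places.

z = 6.577

The sample proportion is 284/1321 = 0.21499. p̂ − p₀ = 0.064989.
1/(2n) = 0.000379.
Corrected numerator: |0.064989| − 0.000379 = 0.064610.
Null standard error: √(0.15·0.85/1321) = √0.000096518 = 0.009824.
z = +0.064610/0.009824 = 6.577.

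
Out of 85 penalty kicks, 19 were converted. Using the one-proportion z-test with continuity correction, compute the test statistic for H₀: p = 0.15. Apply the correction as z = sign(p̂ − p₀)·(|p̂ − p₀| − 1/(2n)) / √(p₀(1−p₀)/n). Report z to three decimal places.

z = 1.747

Sample proportion p̂ = 19/85 = 0.22353. p̂ − p₀ = 0.073529.
1/(2n) = 0.005882.
Corrected numerator: |0.073529| − 0.005882 = 0.067647.
Under H₀, SE = √(p₀(1−p₀)/n) = √(0.15·0.85/85) = √0.001500000 = 0.038730.
z = +0.067647/0.038730 = 1.747.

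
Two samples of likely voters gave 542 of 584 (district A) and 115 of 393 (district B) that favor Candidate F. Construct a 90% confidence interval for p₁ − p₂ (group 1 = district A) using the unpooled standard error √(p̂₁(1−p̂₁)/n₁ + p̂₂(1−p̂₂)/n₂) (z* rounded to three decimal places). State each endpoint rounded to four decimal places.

(0.5938, 0.6771)

p̂₁ = 0.92808, p̂₂ = 0.29262, so the observed difference is 0.63546.
SE = √(0.000114290 + 0.000526702) = √0.000640992 = 0.025318.
The 90% critical value is z* = 1.645. Margin of error = 0.04165.
So the interval runs from 0.5938 to 0.6771.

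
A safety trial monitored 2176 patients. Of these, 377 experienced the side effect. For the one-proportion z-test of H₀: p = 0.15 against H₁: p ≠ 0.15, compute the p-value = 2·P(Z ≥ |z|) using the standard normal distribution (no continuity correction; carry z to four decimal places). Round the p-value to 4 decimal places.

p-value = 0.0024

Sample proportion p̂ = 377/2176 = 0.17325.
Null standard error: √(0.15·0.85/2176) = √0.000058594 = 0.007655.
Test statistic (full precision, shown to 4 dp): z = (377/2176 − 0.15)/SE₀ ≈ 3.0378.
p-value = 2·P(Z ≥ |z|) with z = 3.0378 → 0.0024.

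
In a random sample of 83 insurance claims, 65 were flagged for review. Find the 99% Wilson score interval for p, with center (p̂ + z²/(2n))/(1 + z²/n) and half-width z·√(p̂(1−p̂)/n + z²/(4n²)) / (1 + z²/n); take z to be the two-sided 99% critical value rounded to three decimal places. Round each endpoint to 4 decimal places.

(0.6481, 0.8762)

Here p̂ = 65/83 = 0.78313 and z = 2.576 (z² = 6.635776).
1 + z²/n = 1.079949.
Adjusted center: (0.78313 + z²/(2n))/1.079949 = 0.76217.
Radicand: p̂(1−p̂)/n + z²/(4n²) = 0.002046217 + 0.000240811 = 0.002287028.
Half-width = 2.576·√0.002287028/1.079949 = 0.11407.
CI: 0.76217 ± 0.11407 = (0.6481, 0.8762).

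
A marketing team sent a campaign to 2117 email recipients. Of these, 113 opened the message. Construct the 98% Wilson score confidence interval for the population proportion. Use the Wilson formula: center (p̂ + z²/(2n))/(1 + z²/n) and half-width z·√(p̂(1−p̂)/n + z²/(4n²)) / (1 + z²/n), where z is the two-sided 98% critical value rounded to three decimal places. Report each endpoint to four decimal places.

Here p̂ = 113/2117 = 0.05338 and z = 2.326 (z² = 5.410276).
Denominator 1 + z²/n = 1 + 5.410276/2117 = 1.002556.
Center = (0.05338 + 0.001278)/1.002556 = 0.05452.
Radicand: p̂(1−p̂)/n + z²/(4n²) = 0.000023868 + 0.000000302 = 0.000024170.
Half-width = 2.326·√0.000024170/1.002556 = 0.01141.
CI: 0.05452 ± 0.01141 = (0.0431, 0.0659).

(0.0431, 0.0659)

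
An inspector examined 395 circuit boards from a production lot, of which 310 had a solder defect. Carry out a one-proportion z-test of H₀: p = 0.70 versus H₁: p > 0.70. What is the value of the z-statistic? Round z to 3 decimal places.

z = 3.678

With x = 310 successes in n = 395, p̂ = 0.78481.
Null standard error: √(0.70·0.30/395) = √0.000531646 = 0.023057.
z = (0.78481 − 0.70)/0.023057 = 0.08481/0.023057 = 3.678.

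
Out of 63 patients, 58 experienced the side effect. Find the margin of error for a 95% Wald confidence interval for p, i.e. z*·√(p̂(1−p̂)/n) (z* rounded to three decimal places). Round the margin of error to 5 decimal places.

With x = 58 successes in n = 63, p̂ = 0.92063.
Standard error of p̂: √(0.073066/63) = √0.001159782 = 0.034056.
The 95% critical value is z* = 1.960.
So ME = 0.06675.

ME = 0.06675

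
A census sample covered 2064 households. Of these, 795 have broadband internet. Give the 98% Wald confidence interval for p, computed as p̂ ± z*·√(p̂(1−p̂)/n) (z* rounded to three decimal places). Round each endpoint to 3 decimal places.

(0.360, 0.410)

With x = 795 successes in n = 2064, p̂ = 0.38517.
Standard error of p̂: √(0.236815/2064) = √0.000114736 = 0.010711.
The 98% critical value is z* = 2.326.
Margin of error: 2.326 × 0.010711 = 0.02491.
Interval: 0.38517 ± 0.02491 → (0.360, 0.410).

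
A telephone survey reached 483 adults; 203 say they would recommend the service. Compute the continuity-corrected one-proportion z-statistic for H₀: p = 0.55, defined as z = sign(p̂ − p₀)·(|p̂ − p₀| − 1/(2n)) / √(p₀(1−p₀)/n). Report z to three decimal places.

The sample proportion is 203/483 = 0.42029. p̂ − p₀ = -0.129710.
Continuity correction 1/(2n) = 1/966 = 0.001035.
Corrected numerator: |-0.129710| − 0.001035 = 0.128675.
SE₀ = √(0.55·0.45/483) = 0.022637.
z = −0.128675/0.022637 = -5.684.

z = -5.684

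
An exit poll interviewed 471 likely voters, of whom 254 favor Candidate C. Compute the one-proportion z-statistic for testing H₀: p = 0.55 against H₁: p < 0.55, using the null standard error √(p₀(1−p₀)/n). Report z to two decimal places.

With x = 254 successes in n = 471, p̂ = 0.53928.
Null standard error: √(0.55·0.45/471) = √0.000525478 = 0.022923.
z = (0.53928 − 0.55)/0.022923 = -0.01072/0.022923 = -0.47.

z = -0.47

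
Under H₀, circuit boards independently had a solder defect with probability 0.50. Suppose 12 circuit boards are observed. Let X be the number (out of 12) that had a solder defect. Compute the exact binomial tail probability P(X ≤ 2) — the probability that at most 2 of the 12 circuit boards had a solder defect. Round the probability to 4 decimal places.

P = 0.0193

X ~ Binomial(n=12, p=0.50).
P(X ≤ 2) = C(12,0)·0.50^0·0.50^12 + C(12,1)·0.50^1·0.50^11 + C(12,2)·0.50^2·0.50^10.
= 0.000244 + 0.002930 + 0.016113 = 0.0193.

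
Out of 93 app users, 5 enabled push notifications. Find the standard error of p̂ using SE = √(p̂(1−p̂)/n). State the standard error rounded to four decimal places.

With x = 5 successes in n = 93, p̂ = 0.05376.
p̂(1−p̂) = 0.05376·0.94624 = 0.050870.
SE = √(0.050870/93) = 0.0234.

SE = 0.0234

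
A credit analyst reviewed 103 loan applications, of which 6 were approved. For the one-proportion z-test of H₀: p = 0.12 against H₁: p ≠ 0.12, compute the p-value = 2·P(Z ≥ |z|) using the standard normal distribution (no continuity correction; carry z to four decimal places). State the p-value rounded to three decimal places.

Sample proportion p̂ = 6/103 = 0.05825.
Null standard error: √(0.12·0.88/103) = √0.001025243 = 0.032019.
Test statistic (full precision, shown to 4 dp): z = (6/103 − 0.12)/SE₀ ≈ -1.9284.
From the standard normal, 2·P(Z ≥ |z|) = 0.054.

p-value = 0.054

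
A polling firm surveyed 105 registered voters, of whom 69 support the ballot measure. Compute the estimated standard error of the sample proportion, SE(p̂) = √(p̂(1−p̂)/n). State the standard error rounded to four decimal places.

With x = 69 successes in n = 105, p̂ = 0.65714.
p̂(1−p̂) = 0.65714·0.34286 = 0.225307.
SE = √(0.225307/105) = √0.002145781 = 0.0463.

SE = 0.0463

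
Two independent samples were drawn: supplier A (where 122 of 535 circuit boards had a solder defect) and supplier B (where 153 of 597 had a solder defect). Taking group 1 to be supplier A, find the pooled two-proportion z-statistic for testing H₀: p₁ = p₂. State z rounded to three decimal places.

p̂₁ = 122/535 = 0.22804, p̂₂ = 153/597 = 0.25628.
Pooled p̂ = (122+153)/(535+597) = 275/1132 = 0.24293.
Pooled SE = √[0.1839165·0.00354420] ≈ 0.025531.
z = (p̂₁ − p̂₂)/SE = (0.22804 − 0.25628)/0.025531 = -0.02824/0.025531 = -1.106.

z = -1.106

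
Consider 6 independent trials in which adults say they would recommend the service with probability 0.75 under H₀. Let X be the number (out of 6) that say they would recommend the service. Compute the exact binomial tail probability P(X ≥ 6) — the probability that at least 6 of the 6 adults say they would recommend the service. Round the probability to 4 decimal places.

X ~ Binomial(n=6, p=0.75).
P(X ≥ 6) = C(6,6)·0.75^6·0.25^0.
= 0.177979 = 0.1780.

P = 0.1780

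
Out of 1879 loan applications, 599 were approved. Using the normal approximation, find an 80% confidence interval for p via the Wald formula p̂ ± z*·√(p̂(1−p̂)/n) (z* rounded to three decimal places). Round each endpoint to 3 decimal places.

(0.305, 0.333)

Sample proportion p̂ = 599/1879 = 0.31879.
Standard error of p̂: √(0.217162/1879) = √0.000115573 = 0.010750.
For 80% confidence, z* = 1.282.
Margin of error: 1.282 × 0.010750 = 0.01378.
Interval: 0.31879 ± 0.01378 → (0.305, 0.333).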